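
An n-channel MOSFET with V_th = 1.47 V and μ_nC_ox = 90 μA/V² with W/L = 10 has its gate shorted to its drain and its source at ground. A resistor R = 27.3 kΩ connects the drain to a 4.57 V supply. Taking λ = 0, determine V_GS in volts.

With gate tied to drain, V_GS = V_DS ≥ V_GS − V_th, so the device is in saturation.
k_n = μ_nC_ox · (W/L) = 0.9 mA/V².
KCL at the drain: ½ k_n (V_GS − V_th)² = (V_DD − V_GS)/R.
Let x = V_GS − 1.47. Then 12.3 x² + x − 3.1 = 0, giving x = 0.463 V (positive root), so V_GS = 1.93 V.
I_D = (V_DD − V_GS)/R = (4.57 − 1.93) / 27.3 = 0.0966 mA.

V_GS = 1.93 V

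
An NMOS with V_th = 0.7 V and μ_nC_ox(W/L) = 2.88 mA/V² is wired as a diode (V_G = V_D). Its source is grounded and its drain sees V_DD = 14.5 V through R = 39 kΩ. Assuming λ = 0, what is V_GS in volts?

V_GS = 1.19 V

With gate tied to drain, V_GS = V_DS ≥ V_GS − V_th, so the device is in saturation.
KCL at the drain: ½ k_n (V_GS − V_th)² = (V_DD − V_GS)/R.
Let x = V_GS − 0.7. Then 56.2 x² + x − 13.8 = 0, giving x = 0.487 V (positive root), so V_GS = 1.19 V.
I_D = (V_DD − V_GS)/R = (14.5 − 1.19) / 39 = 0.341 mA.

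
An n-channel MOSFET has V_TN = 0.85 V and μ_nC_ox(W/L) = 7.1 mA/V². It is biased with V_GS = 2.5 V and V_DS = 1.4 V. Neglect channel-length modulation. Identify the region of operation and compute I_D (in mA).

V_ov = V_GS − V_TN = 2.5 − 0.85 = 1.65 V.
Since V_DS = 1.4 V < V_ov = 1.65 V, the device is in the triode region.
I_D = k_n [V_ov · V_DS − ½ V_DS²] = 7.1 × [1.65 × 1.4 − 0.5 × 1.4²] = 9.44 mA.

Triode; I_D = 9.44 mA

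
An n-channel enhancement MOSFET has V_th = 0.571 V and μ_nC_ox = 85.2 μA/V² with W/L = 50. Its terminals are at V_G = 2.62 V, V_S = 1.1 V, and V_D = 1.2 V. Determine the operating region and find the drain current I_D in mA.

V_GS = V_G − V_S = 2.62 − 1.1 = 1.52 V; V_DS = V_D − V_S = 1.2 − 1.1 = 0.1 V.
k_n = μ_nC_ox · (W/L) = 4.26 mA/V².
V_ov = V_GS − V_th = 1.52 − 0.571 = 0.949 V.
Since V_DS = 0.1 V < V_ov = 0.949 V, the device is in the triode region.
I_D = k_n [V_ov · V_DS − ½ V_DS²] = 4.26 × [0.949 × 0.1 − 0.5 × 0.1²] = 0.383 mA.

Triode; I_D = 0.383 mA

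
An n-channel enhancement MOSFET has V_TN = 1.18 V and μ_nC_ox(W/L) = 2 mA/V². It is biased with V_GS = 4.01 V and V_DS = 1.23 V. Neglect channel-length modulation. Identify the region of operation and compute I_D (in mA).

V_ov = V_GS − V_TN = 4.01 − 1.18 = 2.83 V.
Since V_DS = 1.23 V < V_ov = 2.83 V, the device is in the triode region.
I_D = k_n [V_ov · V_DS − ½ V_DS²] = 2 × [2.83 × 1.23 − 0.5 × 1.23²] = 5.45 mA.

Triode; I_D = 5.45 mA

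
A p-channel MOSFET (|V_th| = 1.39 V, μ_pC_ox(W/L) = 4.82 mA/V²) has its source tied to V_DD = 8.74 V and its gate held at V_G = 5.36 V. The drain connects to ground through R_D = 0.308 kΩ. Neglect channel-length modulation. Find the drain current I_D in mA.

V_SG = V_DD − V_G = 8.74 − 5.36 = 3.38 V, so V_ov = 3.38 − 1.39 = 1.99 V.
Assume saturation: I_D = ½ k_p V_ov² = 0.5 × 4.82 × 1.99² = 9.54 mA, giving V_SD = V_DD − I_D R_D = 8.74 − 9.54 × 0.308 = 5.8 V.
V_SD = 5.8 V ≥ V_ov = 1.99 V, confirming saturation.

I_D = 9.54 mA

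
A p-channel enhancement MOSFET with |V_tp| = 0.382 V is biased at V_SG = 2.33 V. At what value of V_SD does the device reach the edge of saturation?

V_SD,sat = 1.95 V

The boundary between triode and saturation is V_SD = V_SG − |V_tp| = V_ov.
V_ov = 2.33 − 0.382 = 1.95 V.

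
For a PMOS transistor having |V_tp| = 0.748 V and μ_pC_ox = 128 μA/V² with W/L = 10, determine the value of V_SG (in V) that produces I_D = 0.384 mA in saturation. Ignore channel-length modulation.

V_SG = 1.52 V

k_p = μ_pC_ox · (W/L) = 1.28 mA/V².
In saturation I_D = ½ k_p (V_SG − |V_tp|)², so V_SG − |V_tp| = √(2 I_D / k_p) = √(2 × 0.384 / 1.28) = 0.775 V.
V_SG = 0.748 + 0.775 = 1.52 V.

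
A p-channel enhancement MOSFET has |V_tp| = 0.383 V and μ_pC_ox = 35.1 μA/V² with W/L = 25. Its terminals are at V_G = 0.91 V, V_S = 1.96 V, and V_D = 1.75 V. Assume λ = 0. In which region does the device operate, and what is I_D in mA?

V_SG = V_S − V_G = 1.96 − 0.91 = 1.05 V; V_SD = V_S − V_D = 1.96 − 1.75 = 0.21 V.
k_p = μ_pC_ox · (W/L) = 0.8775 mA/V².
V_ov = V_SG − |V_tp| = 1.05 − 0.383 = 0.667 V.
Since V_SD = 0.21 V < V_ov = 0.667 V, the device is in the triode region.
I_D = k_p [V_ov · V_SD − ½ V_SD²] = 0.8775 × [0.667 × 0.21 − 0.5 × 0.21²] = 0.104 mA.

Triode; I_D = 0.104 mA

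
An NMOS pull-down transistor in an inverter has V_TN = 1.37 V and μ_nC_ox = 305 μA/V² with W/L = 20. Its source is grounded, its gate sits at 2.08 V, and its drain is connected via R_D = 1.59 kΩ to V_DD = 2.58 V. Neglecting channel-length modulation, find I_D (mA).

V_GS = V_G = 2.08 V, so V_ov = 2.08 − 1.37 = 0.71 V.
k_n = μ_nC_ox · (W/L) = 6.1 mA/V².
Assume saturation: I_D = ½ k_n V_ov² = 0.5 × 6.1 × 0.71² = 1.54 mA, giving V_DS = V_DD − I_D R_D = 2.58 − 1.54 × 1.59 = 0.135 V.
But 0.135 V < V_ov = 0.71 V, so the device is actually in triode.
In triode I_D = k_n[V_ov V_DS − ½ V_DS²] and I_D = (V_DD − V_DS)/R_D. Equating: 4.85 V_DS² − 7.886 V_DS + 2.58 = 0, giving V_DS = 0.454 V (the root below V_ov).
I_D = (2.58 − 0.454) / 1.59 = 1.34 mA.

I_D = 1.34 mA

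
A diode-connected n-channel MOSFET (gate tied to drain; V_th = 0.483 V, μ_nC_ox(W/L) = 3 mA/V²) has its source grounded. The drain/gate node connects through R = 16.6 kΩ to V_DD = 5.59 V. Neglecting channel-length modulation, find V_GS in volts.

V_GS = 0.916 V

With gate tied to drain, V_GS = V_DS ≥ V_GS − V_th, so the device is in saturation.
KCL at the drain: ½ k_n (V_GS − V_th)² = (V_DD − V_GS)/R.
Let x = V_GS − 0.483. Then 24.9 x² + x − 5.107 = 0, giving x = 0.433 V (positive root), so V_GS = 0.916 V.
I_D = (V_DD − V_GS)/R = (5.59 − 0.916) / 16.6 = 0.282 mA.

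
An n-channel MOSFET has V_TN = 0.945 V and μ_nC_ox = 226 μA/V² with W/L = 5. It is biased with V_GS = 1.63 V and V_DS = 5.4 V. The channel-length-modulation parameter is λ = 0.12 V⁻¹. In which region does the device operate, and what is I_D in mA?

k_n = μ_nC_ox · (W/L) = 1.13 mA/V².
V_ov = V_GS − V_TN = 1.63 − 0.945 = 0.685 V.
Since V_DS = 5.4 V ≥ V_ov = 0.685 V, the device is in saturation.
I_D = ½ k_n V_ov² (1 + λ V_DS) = 0.5 × 1.13 × 0.685² × (1 + 0.12 × 5.4) = 0.437 mA.

Saturation; I_D = 0.437 mA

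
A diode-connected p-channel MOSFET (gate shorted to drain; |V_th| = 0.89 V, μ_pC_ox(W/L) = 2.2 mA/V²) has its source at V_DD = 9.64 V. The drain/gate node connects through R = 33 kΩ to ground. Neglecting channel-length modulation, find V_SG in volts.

V_SG = 1.37 V

With gate tied to drain, V_SG = V_SD ≥ V_SG − |V_th|, so the device is in saturation.
KCL at the drain: ½ k_p (V_SG − |V_th|)² = (V_DD − V_SG)/R.
Let x = V_SG − 0.89. Then 36.3 x² + x − 8.75 = 0, giving x = 0.477 V (positive root), so V_SG = 1.37 V.
I_D = (V_DD − V_SG)/R = (9.64 − 1.37) / 33 = 0.251 mA.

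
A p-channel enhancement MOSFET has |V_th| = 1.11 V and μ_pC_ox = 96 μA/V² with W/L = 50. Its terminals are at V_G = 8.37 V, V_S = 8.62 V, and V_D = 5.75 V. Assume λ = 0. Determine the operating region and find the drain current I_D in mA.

V_SG = V_S − V_G = 8.62 − 8.37 = 0.25 V; V_SD = V_S − V_D = 8.62 − 5.75 = 2.87 V.
V_SG = 0.25 V < |V_th| = 1.11 V, so the transistor is in cutoff.

Cutoff; I_D = 0 mA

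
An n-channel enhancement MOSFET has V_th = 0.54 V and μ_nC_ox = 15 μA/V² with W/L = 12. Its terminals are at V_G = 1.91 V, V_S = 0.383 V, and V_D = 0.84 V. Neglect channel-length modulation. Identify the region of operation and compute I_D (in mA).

V_GS = V_G − V_S = 1.91 − 0.383 = 1.53 V; V_DS = V_D − V_S = 0.84 − 0.383 = 0.457 V.
k_n = μ_nC_ox · (W/L) = 0.18 mA/V².
V_ov = V_GS − V_th = 1.53 − 0.54 = 0.987 V.
Since V_DS = 0.457 V < V_ov = 0.987 V, the device is in the triode region.
I_D = k_n [V_ov · V_DS − ½ V_DS²] = 0.18 × [0.987 × 0.457 − 0.5 × 0.457²] = 0.0624 mA.

Triode; I_D = 0.0624 mA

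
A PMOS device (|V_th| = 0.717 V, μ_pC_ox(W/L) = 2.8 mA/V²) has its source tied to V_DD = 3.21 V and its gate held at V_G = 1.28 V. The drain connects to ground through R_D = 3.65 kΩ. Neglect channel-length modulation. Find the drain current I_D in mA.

I_D = 0.806 mA

V_SG = V_DD − V_G = 3.21 − 1.28 = 1.93 V, so V_ov = 1.93 − 0.717 = 1.21 V.
Assume saturation: I_D = ½ k_p V_ov² = 0.5 × 2.8 × 1.21² = 2.06 mA, giving V_SD = V_DD − I_D R_D = 3.21 − 2.06 × 3.65 = -4.31 V.
But -4.31 V < V_ov = 1.21 V, so the device is actually in triode.
In triode I_D = k_p[V_ov V_SD − ½ V_SD²] and I_D = (V_DD − V_SD)/R_D. Equating: 5.11 V_SD² − 13.4 V_SD + 3.21 = 0, giving V_SD = 0.267 V (the root below V_ov).
I_D = (3.21 − 0.267) / 3.65 = 0.806 mA.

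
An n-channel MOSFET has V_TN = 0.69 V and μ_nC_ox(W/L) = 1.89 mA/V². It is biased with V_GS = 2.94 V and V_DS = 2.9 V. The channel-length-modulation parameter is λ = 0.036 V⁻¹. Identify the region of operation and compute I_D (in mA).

V_ov = V_GS − V_TN = 2.94 − 0.69 = 2.25 V.
Since V_DS = 2.9 V ≥ V_ov = 2.25 V, the device is in saturation.
I_D = ½ k_n V_ov² (1 + λ V_DS) = 0.5 × 1.89 × 2.25² × (1 + 0.036 × 2.9) = 5.28 mA.

Saturation; I_D = 5.28 mA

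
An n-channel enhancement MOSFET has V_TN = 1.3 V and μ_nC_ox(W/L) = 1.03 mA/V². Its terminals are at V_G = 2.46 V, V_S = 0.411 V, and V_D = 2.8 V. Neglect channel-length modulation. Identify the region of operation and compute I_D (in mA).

V_GS = V_G − V_S = 2.46 − 0.411 = 2.05 V; V_DS = V_D − V_S = 2.8 − 0.411 = 2.39 V.
V_ov = V_GS − V_TN = 2.05 − 1.3 = 0.749 V.
Since V_DS = 2.39 V ≥ V_ov = 0.749 V, the device is in saturation.
I_D = ½ k_n V_ov² = 0.5 × 1.03 × 0.749² = 0.289 mA.

Saturation; I_D = 0.289 mA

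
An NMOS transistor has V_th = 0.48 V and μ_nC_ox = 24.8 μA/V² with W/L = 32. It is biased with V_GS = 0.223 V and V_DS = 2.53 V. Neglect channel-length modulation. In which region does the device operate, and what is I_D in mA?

V_GS = 0.223 V < V_th = 0.48 V, so the transistor is in cutoff.

Cutoff; I_D = 0 mA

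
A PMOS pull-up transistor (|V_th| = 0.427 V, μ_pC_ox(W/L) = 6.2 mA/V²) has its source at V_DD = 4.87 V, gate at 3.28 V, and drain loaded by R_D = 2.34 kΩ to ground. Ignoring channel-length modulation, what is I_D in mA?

I_D = 1.95 mA

V_SG = V_DD − V_G = 4.87 − 3.28 = 1.59 V, so V_ov = 1.59 − 0.427 = 1.16 V.
Assume saturation: I_D = ½ k_p V_ov² = 0.5 × 6.2 × 1.16² = 4.19 mA, giving V_SD = V_DD − I_D R_D = 4.87 − 4.19 × 2.34 = -4.94 V.
But -4.94 V < V_ov = 1.16 V, so the device is actually in triode.
In triode I_D = k_p[V_ov V_SD − ½ V_SD²] and I_D = (V_DD − V_SD)/R_D. Equating: 7.25 V_SD² − 17.87 V_SD + 4.87 = 0, giving V_SD = 0.312 V (the root below V_ov).
I_D = (4.87 − 0.312) / 2.34 = 1.95 mA.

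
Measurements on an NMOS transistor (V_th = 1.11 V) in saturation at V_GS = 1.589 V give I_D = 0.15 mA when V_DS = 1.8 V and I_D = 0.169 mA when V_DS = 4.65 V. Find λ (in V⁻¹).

With V_GS fixed, I_D ∝ (1 + λ V_DS) in saturation, so I_D2/I_D1 = (1 + λ V_DS2)/(1 + λ V_DS1).
0.169/0.15 = 1.127 = (1 + 4.65 λ)/(1 + 1.8 λ).
Solving: λ (I_D1 V_DS2 − I_D2 V_DS1) = I_D2 − I_D1, so λ = (0.169 − 0.15) / (0.15 × 4.65 − 0.169 × 1.8) = 0.019 / 0.393 = 0.0483 V⁻¹.

λ = 0.0483 V⁻¹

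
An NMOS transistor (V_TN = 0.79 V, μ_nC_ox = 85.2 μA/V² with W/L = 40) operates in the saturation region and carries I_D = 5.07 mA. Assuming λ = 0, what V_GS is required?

k_n = μ_nC_ox · (W/L) = 3.408 mA/V².
In saturation I_D = ½ k_n (V_GS − V_TN)², so V_GS − V_TN = √(2 I_D / k_n) = √(2 × 5.07 / 3.408) = 1.72 V.
V_GS = 0.79 + 1.72 = 2.51 V.

V_GS = 2.51 V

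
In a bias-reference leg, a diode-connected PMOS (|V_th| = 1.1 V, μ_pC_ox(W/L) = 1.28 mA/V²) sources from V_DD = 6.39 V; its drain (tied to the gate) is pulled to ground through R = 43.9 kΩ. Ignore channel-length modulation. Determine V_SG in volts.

V_SG = 1.52 V

With gate tied to drain, V_SG = V_SD ≥ V_SG − |V_th|, so the device is in saturation.
KCL at the drain: ½ k_p (V_SG − |V_th|)² = (V_DD − V_SG)/R.
Let x = V_SG − 1.1. Then 28.1 x² + x − 5.29 = 0, giving x = 0.416 V (positive root), so V_SG = 1.52 V.
I_D = (V_DD − V_SG)/R = (6.39 − 1.52) / 43.9 = 0.111 mA.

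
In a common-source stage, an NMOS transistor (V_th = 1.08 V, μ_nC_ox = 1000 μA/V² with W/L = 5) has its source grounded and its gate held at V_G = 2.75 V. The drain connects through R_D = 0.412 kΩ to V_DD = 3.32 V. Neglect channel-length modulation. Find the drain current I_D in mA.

V_GS = V_G = 2.75 V, so V_ov = 2.75 − 1.08 = 1.67 V.
k_n = μ_nC_ox · (W/L) = 5 mA/V².
Assume saturation: I_D = ½ k_n V_ov² = 0.5 × 5 × 1.67² = 6.97 mA, giving V_DS = V_DD − I_D R_D = 3.32 − 6.97 × 0.412 = 0.447 V.
But 0.447 V < V_ov = 1.67 V, so the device is actually in triode.
In triode I_D = k_n[V_ov V_DS − ½ V_DS²] and I_D = (V_DD − V_DS)/R_D. Equating: 1.03 V_DS² − 4.44 V_DS + 3.32 = 0, giving V_DS = 0.963 V (the root below V_ov).
I_D = (3.32 − 0.963) / 0.412 = 5.72 mA.

I_D = 5.72 mA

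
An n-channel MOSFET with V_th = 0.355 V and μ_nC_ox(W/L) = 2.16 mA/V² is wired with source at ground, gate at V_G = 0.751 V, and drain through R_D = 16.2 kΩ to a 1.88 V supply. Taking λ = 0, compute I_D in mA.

V_GS = V_G = 0.751 V, so V_ov = 0.751 − 0.355 = 0.396 V.
Assume saturation: I_D = ½ k_n V_ov² = 0.5 × 2.16 × 0.396² = 0.169 mA, giving V_DS = V_DD − I_D R_D = 1.88 − 0.169 × 16.2 = -0.864 V.
But -0.864 V < V_ov = 0.396 V, so the device is actually in triode.
In triode I_D = k_n[V_ov V_DS − ½ V_DS²] and I_D = (V_DD − V_DS)/R_D. Equating: 17.5 V_DS² − 14.86 V_DS + 1.88 = 0, giving V_DS = 0.155 V (the root below V_ov).
I_D = (1.88 − 0.155) / 16.2 = 0.106 mA.

I_D = 0.106 mA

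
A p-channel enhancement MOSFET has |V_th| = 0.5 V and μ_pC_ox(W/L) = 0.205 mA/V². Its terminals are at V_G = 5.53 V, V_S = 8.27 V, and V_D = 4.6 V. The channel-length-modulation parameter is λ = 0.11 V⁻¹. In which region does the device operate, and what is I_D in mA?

Saturation; I_D = 0.722 mA

V_SG = V_S − V_G = 8.27 − 5.53 = 2.74 V; V_SD = V_S − V_D = 8.27 − 4.6 = 3.67 V.
V_ov = V_SG − |V_th| = 2.74 − 0.5 = 2.24 V.
Since V_SD = 3.67 V ≥ V_ov = 2.24 V, the device is in saturation.
I_D = ½ k_p V_ov² (1 + λ V_SD) = 0.5 × 0.205 × 2.24² × (1 + 0.11 × 3.67) = 0.722 mA.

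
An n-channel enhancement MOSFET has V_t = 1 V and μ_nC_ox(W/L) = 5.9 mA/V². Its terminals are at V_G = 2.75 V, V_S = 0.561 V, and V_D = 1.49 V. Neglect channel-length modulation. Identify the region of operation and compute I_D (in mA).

V_GS = V_G − V_S = 2.75 − 0.561 = 2.19 V; V_DS = V_D − V_S = 1.49 − 0.561 = 0.929 V.
V_ov = V_GS − V_t = 2.19 − 1 = 1.19 V.
Since V_DS = 0.929 V < V_ov = 1.19 V, the device is in the triode region.
I_D = k_n [V_ov · V_DS − ½ V_DS²] = 5.9 × [1.19 × 0.929 − 0.5 × 0.929²] = 3.97 mA.

Triode; I_D = 3.97 mA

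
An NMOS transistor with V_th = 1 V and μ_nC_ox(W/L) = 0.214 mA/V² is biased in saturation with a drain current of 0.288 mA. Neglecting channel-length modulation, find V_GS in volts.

In saturation I_D = ½ k_n (V_GS − V_th)², so V_GS − V_th = √(2 I_D / k_n) = √(2 × 0.288 / 0.214) = 1.64 V.
V_GS = 1 + 1.64 = 2.64 V.

V_GS = 2.64 V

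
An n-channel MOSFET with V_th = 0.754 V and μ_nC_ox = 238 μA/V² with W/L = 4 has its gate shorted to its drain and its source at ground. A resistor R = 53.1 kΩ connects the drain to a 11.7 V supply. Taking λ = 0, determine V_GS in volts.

With gate tied to drain, V_GS = V_DS ≥ V_GS − V_th, so the device is in saturation.
k_n = μ_nC_ox · (W/L) = 0.952 mA/V².
KCL at the drain: ½ k_n (V_GS − V_th)² = (V_DD − V_GS)/R.
Let x = V_GS − 0.754. Then 25.3 x² + x − 10.95 = 0, giving x = 0.639 V (positive root), so V_GS = 1.39 V.
I_D = (V_DD − V_GS)/R = (11.7 − 1.39) / 53.1 = 0.194 mA.

V_GS = 1.39 V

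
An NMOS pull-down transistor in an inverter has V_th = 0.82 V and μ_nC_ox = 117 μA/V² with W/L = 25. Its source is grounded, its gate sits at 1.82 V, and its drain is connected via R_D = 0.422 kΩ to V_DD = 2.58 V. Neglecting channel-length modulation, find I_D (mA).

I_D = 1.46 mA

V_GS = V_G = 1.82 V, so V_ov = 1.82 − 0.82 = 1 V.
k_n = μ_nC_ox · (W/L) = 2.925 mA/V².
Assume saturation: I_D = ½ k_n V_ov² = 0.5 × 2.925 × 1² = 1.46 mA, giving V_DS = V_DD − I_D R_D = 2.58 − 1.46 × 0.422 = 1.96 V.
V_DS = 1.96 V ≥ V_ov = 1 V, confirming saturation.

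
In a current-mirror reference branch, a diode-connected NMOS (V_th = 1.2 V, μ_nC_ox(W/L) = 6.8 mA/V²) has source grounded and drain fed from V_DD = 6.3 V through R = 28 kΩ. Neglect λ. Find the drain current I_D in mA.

With gate tied to drain, V_GS = V_DS ≥ V_GS − V_th, so the device is in saturation.
KCL at the drain: ½ k_n (V_GS − V_th)² = (V_DD − V_GS)/R.
Let x = V_GS − 1.2. Then 95.2 x² + x − 5.1 = 0, giving x = 0.226 V (positive root), so V_GS = 1.43 V.
I_D = (V_DD − V_GS)/R = (6.3 − 1.43) / 28 = 0.174 mA.

I_D = 0.174 mA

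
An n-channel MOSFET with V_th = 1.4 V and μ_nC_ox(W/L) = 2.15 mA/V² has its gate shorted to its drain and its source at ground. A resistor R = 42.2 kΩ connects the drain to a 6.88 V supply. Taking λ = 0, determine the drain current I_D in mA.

I_D = 0.122 mA

With gate tied to drain, V_GS = V_DS ≥ V_GS − V_th, so the device is in saturation.
KCL at the drain: ½ k_n (V_GS − V_th)² = (V_DD − V_GS)/R.
Let x = V_GS − 1.4. Then 45.4 x² + x − 5.48 = 0, giving x = 0.337 V (positive root), so V_GS = 1.74 V.
I_D = (V_DD − V_GS)/R = (6.88 − 1.74) / 42.2 = 0.122 mA.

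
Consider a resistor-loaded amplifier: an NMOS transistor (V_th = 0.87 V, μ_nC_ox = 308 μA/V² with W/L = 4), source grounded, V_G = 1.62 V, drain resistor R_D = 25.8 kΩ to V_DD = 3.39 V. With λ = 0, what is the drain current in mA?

I_D = 0.126 mA

V_GS = V_G = 1.62 V, so V_ov = 1.62 − 0.87 = 0.75 V.
k_n = μ_nC_ox · (W/L) = 1.232 mA/V².
Assume saturation: I_D = ½ k_n V_ov² = 0.5 × 1.232 × 0.75² = 0.347 mA, giving V_DS = V_DD − I_D R_D = 3.39 − 0.347 × 25.8 = -5.55 V.
But -5.55 V < V_ov = 0.75 V, so the device is actually in triode.
In triode I_D = k_n[V_ov V_DS − ½ V_DS²] and I_D = (V_DD − V_DS)/R_D. Equating: 15.9 V_DS² − 24.84 V_DS + 3.39 = 0, giving V_DS = 0.151 V (the root below V_ov).
I_D = (3.39 − 0.151) / 25.8 = 0.126 mA.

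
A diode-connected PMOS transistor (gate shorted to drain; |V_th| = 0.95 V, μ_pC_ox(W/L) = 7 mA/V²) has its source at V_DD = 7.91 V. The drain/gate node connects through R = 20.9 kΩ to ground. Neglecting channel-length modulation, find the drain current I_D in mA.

I_D = 0.319 mA

With gate tied to drain, V_SG = V_SD ≥ V_SG − |V_th|, so the device is in saturation.
KCL at the drain: ½ k_p (V_SG − |V_th|)² = (V_DD − V_SG)/R.
Let x = V_SG − 0.95. Then 73.1 x² + x − 6.96 = 0, giving x = 0.302 V (positive root), so V_SG = 1.25 V.
I_D = (V_DD − V_SG)/R = (7.91 − 1.25) / 20.9 = 0.319 mA.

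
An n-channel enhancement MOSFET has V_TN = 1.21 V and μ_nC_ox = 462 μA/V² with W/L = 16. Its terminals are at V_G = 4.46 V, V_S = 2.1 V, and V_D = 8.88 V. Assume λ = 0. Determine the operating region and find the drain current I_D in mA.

V_GS = V_G − V_S = 4.46 − 2.1 = 2.36 V; V_DS = V_D − V_S = 8.88 − 2.1 = 6.78 V.
k_n = μ_nC_ox · (W/L) = 7.392 mA/V².
V_ov = V_GS − V_TN = 2.36 − 1.21 = 1.15 V.
Since V_DS = 6.78 V ≥ V_ov = 1.15 V, the device is in saturation.
I_D = ½ k_n V_ov² = 0.5 × 7.392 × 1.15² = 4.89 mA.

Saturation; I_D = 4.89 mA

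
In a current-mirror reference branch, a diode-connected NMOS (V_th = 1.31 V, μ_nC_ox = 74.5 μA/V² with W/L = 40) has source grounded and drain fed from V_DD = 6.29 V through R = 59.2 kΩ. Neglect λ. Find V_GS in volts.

V_GS = 1.54 V

With gate tied to drain, V_GS = V_DS ≥ V_GS − V_th, so the device is in saturation.
k_n = μ_nC_ox · (W/L) = 2.98 mA/V².
KCL at the drain: ½ k_n (V_GS − V_th)² = (V_DD − V_GS)/R.
Let x = V_GS − 1.31. Then 88.2 x² + x − 4.98 = 0, giving x = 0.232 V (positive root), so V_GS = 1.54 V.
I_D = (V_DD − V_GS)/R = (6.29 − 1.54) / 59.2 = 0.0802 mA.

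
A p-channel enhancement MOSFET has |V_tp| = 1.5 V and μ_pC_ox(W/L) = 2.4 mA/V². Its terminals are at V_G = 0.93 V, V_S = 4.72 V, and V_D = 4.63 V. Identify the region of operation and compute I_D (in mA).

V_SG = V_S − V_G = 4.72 − 0.93 = 3.79 V; V_SD = V_S − V_D = 4.72 − 4.63 = 0.09 V.
V_ov = V_SG − |V_tp| = 3.79 − 1.5 = 2.29 V.
Since V_SD = 0.09 V < V_ov = 2.29 V, the device is in the triode region.
I_D = k_p [V_ov · V_SD − ½ V_SD²] = 2.4 × [2.29 × 0.09 − 0.5 × 0.09²] = 0.485 mA.

Triode; I_D = 0.485 mA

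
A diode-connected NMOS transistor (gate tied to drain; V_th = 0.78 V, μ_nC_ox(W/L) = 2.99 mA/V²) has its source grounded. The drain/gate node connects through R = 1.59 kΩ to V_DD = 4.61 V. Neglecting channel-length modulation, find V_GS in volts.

V_GS = 1.86 V

With gate tied to drain, V_GS = V_DS ≥ V_GS − V_th, so the device is in saturation.
KCL at the drain: ½ k_n (V_GS − V_th)² = (V_DD − V_GS)/R.
Let x = V_GS − 0.78. Then 2.38 x² + x − 3.83 = 0, giving x = 1.08 V (positive root), so V_GS = 1.86 V.
I_D = (V_DD − V_GS)/R = (4.61 − 1.86) / 1.59 = 1.73 mA.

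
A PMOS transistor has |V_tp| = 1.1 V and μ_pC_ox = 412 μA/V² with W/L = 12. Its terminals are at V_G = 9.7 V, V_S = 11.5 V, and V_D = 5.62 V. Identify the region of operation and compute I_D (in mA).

Saturation; I_D = 1.21 mA

V_SG = V_S − V_G = 11.5 − 9.7 = 1.8 V; V_SD = V_S − V_D = 11.5 − 5.62 = 5.88 V.
k_p = μ_pC_ox · (W/L) = 4.944 mA/V².
V_ov = V_SG − |V_tp| = 1.8 − 1.1 = 0.7 V.
Since V_SD = 5.88 V ≥ V_ov = 0.7 V, the device is in saturation.
I_D = ½ k_p V_ov² = 0.5 × 4.944 × 0.7² = 1.21 mA.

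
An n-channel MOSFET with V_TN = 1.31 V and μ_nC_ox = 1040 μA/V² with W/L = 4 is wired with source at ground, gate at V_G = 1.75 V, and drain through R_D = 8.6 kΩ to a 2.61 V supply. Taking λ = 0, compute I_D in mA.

I_D = 0.281 mA

V_GS = V_G = 1.75 V, so V_ov = 1.75 − 1.31 = 0.44 V.
k_n = μ_nC_ox · (W/L) = 4.16 mA/V².
Assume saturation: I_D = ½ k_n V_ov² = 0.5 × 4.16 × 0.44² = 0.403 mA, giving V_DS = V_DD − I_D R_D = 2.61 − 0.403 × 8.6 = -0.853 V.
But -0.853 V < V_ov = 0.44 V, so the device is actually in triode.
In triode I_D = k_n[V_ov V_DS − ½ V_DS²] and I_D = (V_DD − V_DS)/R_D. Equating: 17.9 V_DS² − 16.74 V_DS + 2.61 = 0, giving V_DS = 0.198 V (the root below V_ov).
I_D = (2.61 − 0.198) / 8.6 = 0.281 mA.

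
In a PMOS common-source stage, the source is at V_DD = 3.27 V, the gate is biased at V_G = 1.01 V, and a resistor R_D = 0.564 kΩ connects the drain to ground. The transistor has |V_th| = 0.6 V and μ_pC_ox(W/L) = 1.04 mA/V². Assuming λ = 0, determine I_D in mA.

I_D = 1.43 mA

V_SG = V_DD − V_G = 3.27 − 1.01 = 2.26 V, so V_ov = 2.26 − 0.6 = 1.66 V.
Assume saturation: I_D = ½ k_p V_ov² = 0.5 × 1.04 × 1.66² = 1.43 mA, giving V_SD = V_DD − I_D R_D = 3.27 − 1.43 × 0.564 = 2.46 V.
V_SD = 2.46 V ≥ V_ov = 1.66 V, confirming saturation.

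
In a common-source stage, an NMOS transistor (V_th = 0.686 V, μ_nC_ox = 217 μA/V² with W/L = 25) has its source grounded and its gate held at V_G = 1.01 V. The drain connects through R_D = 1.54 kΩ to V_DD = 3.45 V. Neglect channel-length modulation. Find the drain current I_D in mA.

I_D = 0.285 mA

V_GS = V_G = 1.01 V, so V_ov = 1.01 − 0.686 = 0.324 V.
k_n = μ_nC_ox · (W/L) = 5.425 mA/V².
Assume saturation: I_D = ½ k_n V_ov² = 0.5 × 5.425 × 0.324² = 0.285 mA, giving V_DS = V_DD − I_D R_D = 3.45 − 0.285 × 1.54 = 3.01 V.
V_DS = 3.01 V ≥ V_ov = 0.324 V, confirming saturation.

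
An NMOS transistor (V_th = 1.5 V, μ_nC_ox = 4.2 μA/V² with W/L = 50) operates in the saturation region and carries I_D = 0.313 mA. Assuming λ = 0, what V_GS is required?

k_n = μ_nC_ox · (W/L) = 0.21 mA/V².
In saturation I_D = ½ k_n (V_GS − V_th)², so V_GS − V_th = √(2 I_D / k_n) = √(2 × 0.313 / 0.21) = 1.73 V.
V_GS = 1.5 + 1.73 = 3.23 V.

V_GS = 3.23 V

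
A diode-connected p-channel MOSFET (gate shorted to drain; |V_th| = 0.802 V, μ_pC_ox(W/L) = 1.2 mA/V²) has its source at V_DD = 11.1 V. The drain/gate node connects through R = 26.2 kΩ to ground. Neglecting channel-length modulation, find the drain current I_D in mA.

With gate tied to drain, V_SG = V_SD ≥ V_SG − |V_th|, so the device is in saturation.
KCL at the drain: ½ k_p (V_SG − |V_th|)² = (V_DD − V_SG)/R.
Let x = V_SG − 0.802. Then 15.7 x² + x − 10.3 = 0, giving x = 0.778 V (positive root), so V_SG = 1.58 V.
I_D = (V_DD − V_SG)/R = (11.1 − 1.58) / 26.2 = 0.363 mA.

I_D = 0.363 mA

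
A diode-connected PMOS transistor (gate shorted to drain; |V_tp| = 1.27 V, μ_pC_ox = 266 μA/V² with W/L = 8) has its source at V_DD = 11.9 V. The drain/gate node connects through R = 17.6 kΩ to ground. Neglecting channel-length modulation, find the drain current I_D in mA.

With gate tied to drain, V_SG = V_SD ≥ V_SG − |V_tp|, so the device is in saturation.
k_p = μ_pC_ox · (W/L) = 2.128 mA/V².
KCL at the drain: ½ k_p (V_SG − |V_tp|)² = (V_DD − V_SG)/R.
Let x = V_SG − 1.27. Then 18.7 x² + x − 10.63 = 0, giving x = 0.727 V (positive root), so V_SG = 2 V.
I_D = (V_DD − V_SG)/R = (11.9 − 2) / 17.6 = 0.563 mA.

I_D = 0.563 mA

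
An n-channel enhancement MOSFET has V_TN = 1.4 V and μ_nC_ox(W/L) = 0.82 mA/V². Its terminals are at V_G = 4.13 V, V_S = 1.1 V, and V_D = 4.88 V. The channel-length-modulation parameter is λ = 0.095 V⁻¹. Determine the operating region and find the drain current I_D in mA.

V_GS = V_G − V_S = 4.13 − 1.1 = 3.03 V; V_DS = V_D − V_S = 4.88 − 1.1 = 3.78 V.
V_ov = V_GS − V_TN = 3.03 − 1.4 = 1.63 V.
Since V_DS = 3.78 V ≥ V_ov = 1.63 V, the device is in saturation.
I_D = ½ k_n V_ov² (1 + λ V_DS) = 0.5 × 0.82 × 1.63² × (1 + 0.095 × 3.78) = 1.48 mA.

Saturation; I_D = 1.48 mA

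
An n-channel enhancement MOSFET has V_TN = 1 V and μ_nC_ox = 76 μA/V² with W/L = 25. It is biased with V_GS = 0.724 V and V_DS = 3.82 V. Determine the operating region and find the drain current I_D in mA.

V_GS = 0.724 V < V_TN = 1 V, so the transistor is in cutoff.

Cutoff; I_D = 0 mA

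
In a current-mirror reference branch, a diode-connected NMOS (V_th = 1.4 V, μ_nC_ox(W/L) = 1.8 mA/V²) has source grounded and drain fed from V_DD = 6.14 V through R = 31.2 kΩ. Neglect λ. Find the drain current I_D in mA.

I_D = 0.139 mA

With gate tied to drain, V_GS = V_DS ≥ V_GS − V_th, so the device is in saturation.
KCL at the drain: ½ k_n (V_GS − V_th)² = (V_DD − V_GS)/R.
Let x = V_GS − 1.4. Then 28.1 x² + x − 4.74 = 0, giving x = 0.393 V (positive root), so V_GS = 1.79 V.
I_D = (V_DD − V_GS)/R = (6.14 − 1.79) / 31.2 = 0.139 mA.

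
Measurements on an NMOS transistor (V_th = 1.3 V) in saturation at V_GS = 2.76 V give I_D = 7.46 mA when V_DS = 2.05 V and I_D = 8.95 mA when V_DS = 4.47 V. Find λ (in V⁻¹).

With V_GS fixed, I_D ∝ (1 + λ V_DS) in saturation, so I_D2/I_D1 = (1 + λ V_DS2)/(1 + λ V_DS1).
8.95/7.46 = 1.2 = (1 + 4.47 λ)/(1 + 2.05 λ).
Solving: λ (I_D1 V_DS2 − I_D2 V_DS1) = I_D2 − I_D1, so λ = (8.95 − 7.46) / (7.46 × 4.47 − 8.95 × 2.05) = 1.49 / 15 = 0.0993 V⁻¹.

λ = 0.0993 V⁻¹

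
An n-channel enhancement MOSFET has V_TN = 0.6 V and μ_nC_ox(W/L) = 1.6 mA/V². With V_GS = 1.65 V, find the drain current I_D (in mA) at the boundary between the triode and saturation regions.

At the boundary V_DS = V_ov = V_GS − V_TN = 1.65 − 0.6 = 1.05 V.
I_D = ½ k_n V_ov² = 0.5 × 1.6 × 1.05² = 0.882 mA.

I_D = 0.882 mA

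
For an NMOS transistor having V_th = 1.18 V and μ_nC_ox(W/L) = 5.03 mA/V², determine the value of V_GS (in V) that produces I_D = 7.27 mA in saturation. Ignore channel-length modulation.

V_GS = 2.88 V

In saturation I_D = ½ k_n (V_GS − V_th)², so V_GS − V_th = √(2 I_D / k_n) = √(2 × 7.27 / 5.03) = 1.7 V.
V_GS = 1.18 + 1.7 = 2.88 V.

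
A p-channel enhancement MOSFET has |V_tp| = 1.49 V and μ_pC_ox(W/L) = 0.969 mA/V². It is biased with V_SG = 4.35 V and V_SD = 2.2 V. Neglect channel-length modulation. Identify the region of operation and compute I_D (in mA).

Triode; I_D = 3.75 mA

V_ov = V_SG − |V_tp| = 4.35 − 1.49 = 2.86 V.
Since V_SD = 2.2 V < V_ov = 2.86 V, the device is in the triode region.
I_D = k_p [V_ov · V_SD − ½ V_SD²] = 0.969 × [2.86 × 2.2 − 0.5 × 2.2²] = 3.75 mA.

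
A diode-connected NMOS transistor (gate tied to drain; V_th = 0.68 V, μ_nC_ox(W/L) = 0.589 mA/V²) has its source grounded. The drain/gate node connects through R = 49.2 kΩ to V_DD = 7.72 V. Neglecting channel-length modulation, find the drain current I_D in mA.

With gate tied to drain, V_GS = V_DS ≥ V_GS − V_th, so the device is in saturation.
KCL at the drain: ½ k_n (V_GS − V_th)² = (V_DD − V_GS)/R.
Let x = V_GS − 0.68. Then 14.5 x² + x − 7.04 = 0, giving x = 0.663 V (positive root), so V_GS = 1.34 V.
I_D = (V_DD − V_GS)/R = (7.72 − 1.34) / 49.2 = 0.13 mA.

I_D = 0.130 mA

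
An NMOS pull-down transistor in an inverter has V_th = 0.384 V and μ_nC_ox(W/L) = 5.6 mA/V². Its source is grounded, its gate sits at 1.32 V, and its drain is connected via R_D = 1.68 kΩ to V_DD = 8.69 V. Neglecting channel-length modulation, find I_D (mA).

I_D = 2.45 mA

V_GS = V_G = 1.32 V, so V_ov = 1.32 − 0.384 = 0.936 V.
Assume saturation: I_D = ½ k_n V_ov² = 0.5 × 5.6 × 0.936² = 2.45 mA, giving V_DS = V_DD − I_D R_D = 8.69 − 2.45 × 1.68 = 4.57 V.
V_DS = 4.57 V ≥ V_ov = 0.936 V, confirming saturation.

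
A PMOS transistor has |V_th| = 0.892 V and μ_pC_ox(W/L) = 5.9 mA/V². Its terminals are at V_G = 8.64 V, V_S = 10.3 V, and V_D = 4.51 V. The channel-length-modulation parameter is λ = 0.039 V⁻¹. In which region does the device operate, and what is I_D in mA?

V_SG = V_S − V_G = 10.3 − 8.64 = 1.66 V; V_SD = V_S − V_D = 10.3 − 4.51 = 5.79 V.
V_ov = V_SG − |V_th| = 1.66 − 0.892 = 0.768 V.
Since V_SD = 5.79 V ≥ V_ov = 0.768 V, the device is in saturation.
I_D = ½ k_p V_ov² (1 + λ V_SD) = 0.5 × 5.9 × 0.768² × (1 + 0.039 × 5.79) = 2.13 mA.

Saturation; I_D = 2.13 mA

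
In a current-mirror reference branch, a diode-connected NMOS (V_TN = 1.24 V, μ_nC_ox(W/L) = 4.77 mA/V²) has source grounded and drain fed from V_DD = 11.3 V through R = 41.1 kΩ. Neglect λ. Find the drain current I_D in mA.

I_D = 0.237 mA

With gate tied to drain, V_GS = V_DS ≥ V_GS − V_TN, so the device is in saturation.
KCL at the drain: ½ k_n (V_GS − V_TN)² = (V_DD − V_GS)/R.
Let x = V_GS − 1.24. Then 98 x² + x − 10.06 = 0, giving x = 0.315 V (positive root), so V_GS = 1.56 V.
I_D = (V_DD − V_GS)/R = (11.3 − 1.56) / 41.1 = 0.237 mA.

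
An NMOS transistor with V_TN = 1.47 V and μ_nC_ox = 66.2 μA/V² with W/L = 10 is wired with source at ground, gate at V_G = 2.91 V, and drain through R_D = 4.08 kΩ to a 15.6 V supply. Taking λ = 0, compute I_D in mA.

V_GS = V_G = 2.91 V, so V_ov = 2.91 − 1.47 = 1.44 V.
k_n = μ_nC_ox · (W/L) = 0.662 mA/V².
Assume saturation: I_D = ½ k_n V_ov² = 0.5 × 0.662 × 1.44² = 0.686 mA, giving V_DS = V_DD − I_D R_D = 15.6 − 0.686 × 4.08 = 12.8 V.
V_DS = 12.8 V ≥ V_ov = 1.44 V, confirming saturation.

I_D = 0.686 mA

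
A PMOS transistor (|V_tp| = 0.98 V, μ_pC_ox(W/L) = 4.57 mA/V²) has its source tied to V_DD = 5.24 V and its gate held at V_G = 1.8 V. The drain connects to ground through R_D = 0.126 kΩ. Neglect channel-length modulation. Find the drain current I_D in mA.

I_D = 13.8 mA

V_SG = V_DD − V_G = 5.24 − 1.8 = 3.44 V, so V_ov = 3.44 − 0.98 = 2.46 V.
Assume saturation: I_D = ½ k_p V_ov² = 0.5 × 4.57 × 2.46² = 13.8 mA, giving V_SD = V_DD − I_D R_D = 5.24 − 13.8 × 0.126 = 3.5 V.
V_SD = 3.5 V ≥ V_ov = 2.46 V, confirming saturation.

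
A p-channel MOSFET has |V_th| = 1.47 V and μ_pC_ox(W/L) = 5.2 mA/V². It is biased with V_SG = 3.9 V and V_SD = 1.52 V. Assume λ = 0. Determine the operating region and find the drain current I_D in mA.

V_ov = V_SG − |V_th| = 3.9 − 1.47 = 2.43 V.
Since V_SD = 1.52 V < V_ov = 2.43 V, the device is in the triode region.
I_D = k_p [V_ov · V_SD − ½ V_SD²] = 5.2 × [2.43 × 1.52 − 0.5 × 1.52²] = 13.2 mA.

Triode; I_D = 13.2 mA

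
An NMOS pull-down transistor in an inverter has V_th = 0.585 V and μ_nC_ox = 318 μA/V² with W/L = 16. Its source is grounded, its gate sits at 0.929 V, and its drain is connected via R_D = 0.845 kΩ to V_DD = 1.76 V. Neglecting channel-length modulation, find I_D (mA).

V_GS = V_G = 0.929 V, so V_ov = 0.929 − 0.585 = 0.344 V.
k_n = μ_nC_ox · (W/L) = 5.088 mA/V².
Assume saturation: I_D = ½ k_n V_ov² = 0.5 × 5.088 × 0.344² = 0.301 mA, giving V_DS = V_DD − I_D R_D = 1.76 − 0.301 × 0.845 = 1.51 V.
V_DS = 1.51 V ≥ V_ov = 0.344 V, confirming saturation.

I_D = 0.301 mA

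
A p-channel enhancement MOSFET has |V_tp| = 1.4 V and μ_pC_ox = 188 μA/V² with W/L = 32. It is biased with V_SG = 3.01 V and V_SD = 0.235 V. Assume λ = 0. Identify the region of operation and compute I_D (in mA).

Triode; I_D = 2.11 mA

k_p = μ_pC_ox · (W/L) = 6.016 mA/V².
V_ov = V_SG − |V_tp| = 3.01 − 1.4 = 1.61 V.
Since V_SD = 0.235 V < V_ov = 1.61 V, the device is in the triode region.
I_D = k_p [V_ov · V_SD − ½ V_SD²] = 6.016 × [1.61 × 0.235 − 0.5 × 0.235²] = 2.11 mA.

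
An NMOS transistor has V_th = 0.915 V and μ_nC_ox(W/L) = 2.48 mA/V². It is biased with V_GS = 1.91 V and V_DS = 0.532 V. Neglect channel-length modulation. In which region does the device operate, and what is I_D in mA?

V_ov = V_GS − V_th = 1.91 − 0.915 = 0.995 V.
Since V_DS = 0.532 V < V_ov = 0.995 V, the device is in the triode region.
I_D = k_n [V_ov · V_DS − ½ V_DS²] = 2.48 × [0.995 × 0.532 − 0.5 × 0.532²] = 0.962 mA.

Triode; I_D = 0.962 mA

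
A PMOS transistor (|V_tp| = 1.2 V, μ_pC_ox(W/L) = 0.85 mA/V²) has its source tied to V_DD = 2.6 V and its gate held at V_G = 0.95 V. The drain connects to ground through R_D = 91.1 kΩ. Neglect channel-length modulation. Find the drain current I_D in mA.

I_D = 0.0277 mA

V_SG = V_DD − V_G = 2.6 − 0.95 = 1.65 V, so V_ov = 1.65 − 1.2 = 0.45 V.
Assume saturation: I_D = ½ k_p V_ov² = 0.5 × 0.85 × 0.45² = 0.0861 mA, giving V_SD = V_DD − I_D R_D = 2.6 − 0.0861 × 91.1 = -5.24 V.
But -5.24 V < V_ov = 0.45 V, so the device is actually in triode.
In triode I_D = k_p[V_ov V_SD − ½ V_SD²] and I_D = (V_DD − V_SD)/R_D. Equating: 38.7 V_SD² − 35.85 V_SD + 2.6 = 0, giving V_SD = 0.0793 V (the root below V_ov).
I_D = (2.6 − 0.0793) / 91.1 = 0.0277 mA.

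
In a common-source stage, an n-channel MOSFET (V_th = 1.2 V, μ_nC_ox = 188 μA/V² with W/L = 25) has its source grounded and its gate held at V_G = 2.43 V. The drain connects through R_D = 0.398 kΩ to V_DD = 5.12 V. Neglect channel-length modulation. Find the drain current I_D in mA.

I_D = 3.56 mA

V_GS = V_G = 2.43 V, so V_ov = 2.43 − 1.2 = 1.23 V.
k_n = μ_nC_ox · (W/L) = 4.7 mA/V².
Assume saturation: I_D = ½ k_n V_ov² = 0.5 × 4.7 × 1.23² = 3.56 mA, giving V_DS = V_DD − I_D R_D = 5.12 − 3.56 × 0.398 = 3.7 V.
V_DS = 3.7 V ≥ V_ov = 1.23 V, confirming saturation.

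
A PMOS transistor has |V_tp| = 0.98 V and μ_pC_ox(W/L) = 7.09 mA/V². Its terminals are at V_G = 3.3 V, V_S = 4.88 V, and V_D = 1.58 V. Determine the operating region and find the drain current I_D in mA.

Saturation; I_D = 1.28 mA

V_SG = V_S − V_G = 4.88 − 3.3 = 1.58 V; V_SD = V_S − V_D = 4.88 − 1.58 = 3.3 V.
V_ov = V_SG − |V_tp| = 1.58 − 0.98 = 0.6 V.
Since V_SD = 3.3 V ≥ V_ov = 0.6 V, the device is in saturation.
I_D = ½ k_p V_ov² = 0.5 × 7.09 × 0.6² = 1.28 mA.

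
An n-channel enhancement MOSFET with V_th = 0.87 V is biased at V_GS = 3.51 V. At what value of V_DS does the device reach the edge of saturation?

V_DS,sat = 2.64 V

The boundary between triode and saturation is V_DS = V_GS − V_th = V_ov.
V_ov = 3.51 − 0.87 = 2.64 V.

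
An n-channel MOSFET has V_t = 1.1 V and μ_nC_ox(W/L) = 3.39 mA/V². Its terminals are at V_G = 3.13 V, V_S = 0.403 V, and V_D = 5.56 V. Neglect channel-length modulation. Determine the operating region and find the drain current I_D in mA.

Saturation; I_D = 4.49 mA

V_GS = V_G − V_S = 3.13 − 0.403 = 2.73 V; V_DS = V_D − V_S = 5.56 − 0.403 = 5.16 V.
V_ov = V_GS − V_t = 2.73 − 1.1 = 1.63 V.
Since V_DS = 5.16 V ≥ V_ov = 1.63 V, the device is in saturation.
I_D = ½ k_n V_ov² = 0.5 × 3.39 × 1.63² = 4.49 mA.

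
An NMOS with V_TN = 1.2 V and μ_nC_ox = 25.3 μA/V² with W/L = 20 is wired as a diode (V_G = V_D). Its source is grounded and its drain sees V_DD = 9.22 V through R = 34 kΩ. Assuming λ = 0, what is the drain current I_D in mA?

With gate tied to drain, V_GS = V_DS ≥ V_GS − V_TN, so the device is in saturation.
k_n = μ_nC_ox · (W/L) = 0.506 mA/V².
KCL at the drain: ½ k_n (V_GS − V_TN)² = (V_DD − V_GS)/R.
Let x = V_GS − 1.2. Then 8.6 x² + x − 8.02 = 0, giving x = 0.909 V (positive root), so V_GS = 2.11 V.
I_D = (V_DD − V_GS)/R = (9.22 − 2.11) / 34 = 0.209 mA.

I_D = 0.209 mA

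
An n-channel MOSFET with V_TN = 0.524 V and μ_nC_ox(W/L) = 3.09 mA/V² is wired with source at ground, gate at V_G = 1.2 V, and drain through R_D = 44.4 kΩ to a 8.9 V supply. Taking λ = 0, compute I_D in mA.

I_D = 0.198 mA

V_GS = V_G = 1.2 V, so V_ov = 1.2 − 0.524 = 0.676 V.
Assume saturation: I_D = ½ k_n V_ov² = 0.5 × 3.09 × 0.676² = 0.706 mA, giving V_DS = V_DD − I_D R_D = 8.9 − 0.706 × 44.4 = -22.4 V.
But -22.4 V < V_ov = 0.676 V, so the device is actually in triode.
In triode I_D = k_n[V_ov V_DS − ½ V_DS²] and I_D = (V_DD − V_DS)/R_D. Equating: 68.6 V_DS² − 93.74 V_DS + 8.9 = 0, giving V_DS = 0.103 V (the root below V_ov).
I_D = (8.9 − 0.103) / 44.4 = 0.198 mA.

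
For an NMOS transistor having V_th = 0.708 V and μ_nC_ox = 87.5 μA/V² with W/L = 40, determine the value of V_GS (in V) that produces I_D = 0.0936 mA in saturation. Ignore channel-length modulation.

V_GS = 0.939 V

k_n = μ_nC_ox · (W/L) = 3.5 mA/V².
In saturation I_D = ½ k_n (V_GS − V_th)², so V_GS − V_th = √(2 I_D / k_n) = √(2 × 0.0936 / 3.5) = 0.231 V.
V_GS = 0.708 + 0.231 = 0.939 V.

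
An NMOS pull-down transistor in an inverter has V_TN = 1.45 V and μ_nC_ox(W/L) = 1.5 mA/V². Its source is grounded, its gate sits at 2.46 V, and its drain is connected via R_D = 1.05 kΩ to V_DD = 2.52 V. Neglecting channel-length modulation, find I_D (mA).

I_D = 0.765 mA

V_GS = V_G = 2.46 V, so V_ov = 2.46 − 1.45 = 1.01 V.
Assume saturation: I_D = ½ k_n V_ov² = 0.5 × 1.5 × 1.01² = 0.765 mA, giving V_DS = V_DD − I_D R_D = 2.52 − 0.765 × 1.05 = 1.72 V.
V_DS = 1.72 V ≥ V_ov = 1.01 V, confirming saturation.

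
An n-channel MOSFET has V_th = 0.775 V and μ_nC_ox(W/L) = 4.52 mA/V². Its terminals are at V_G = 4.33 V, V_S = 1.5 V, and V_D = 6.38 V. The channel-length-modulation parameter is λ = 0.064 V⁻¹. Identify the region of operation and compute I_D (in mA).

Saturation; I_D = 12.5 mA

V_GS = V_G − V_S = 4.33 − 1.5 = 2.83 V; V_DS = V_D − V_S = 6.38 − 1.5 = 4.88 V.
V_ov = V_GS − V_th = 2.83 − 0.775 = 2.06 V.
Since V_DS = 4.88 V ≥ V_ov = 2.06 V, the device is in saturation.
I_D = ½ k_n V_ov² (1 + λ V_DS) = 0.5 × 4.52 × 2.06² × (1 + 0.064 × 4.88) = 12.5 mA.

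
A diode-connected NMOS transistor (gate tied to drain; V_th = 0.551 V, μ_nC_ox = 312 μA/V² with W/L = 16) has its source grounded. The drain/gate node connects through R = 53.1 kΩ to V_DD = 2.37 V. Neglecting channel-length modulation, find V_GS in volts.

With gate tied to drain, V_GS = V_DS ≥ V_GS − V_th, so the device is in saturation.
k_n = μ_nC_ox · (W/L) = 4.992 mA/V².
KCL at the drain: ½ k_n (V_GS − V_th)² = (V_DD − V_GS)/R.
Let x = V_GS − 0.551. Then 133 x² + x − 1.819 = 0, giving x = 0.113 V (positive root), so V_GS = 0.664 V.
I_D = (V_DD − V_GS)/R = (2.37 − 0.664) / 53.1 = 0.0321 mA.

V_GS = 0.664 V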